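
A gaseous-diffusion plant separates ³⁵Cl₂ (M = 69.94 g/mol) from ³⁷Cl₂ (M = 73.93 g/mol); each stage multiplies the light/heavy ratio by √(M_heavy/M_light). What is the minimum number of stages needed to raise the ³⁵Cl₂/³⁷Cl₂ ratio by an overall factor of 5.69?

63

Per stage α = (73.93/69.94)^(1/2) = 1.05705^0.5, giving ln α = 0.02774.
Need α^N ≥ 5.69 ⇒ N ≥ ln(5.69) / ln α = 1.739 / 0.02774 = 62.68.
Rounding up, N = 63 stages.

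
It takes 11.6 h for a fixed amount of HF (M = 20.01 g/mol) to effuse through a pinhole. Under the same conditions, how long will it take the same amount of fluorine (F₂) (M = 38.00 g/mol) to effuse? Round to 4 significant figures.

15.99 h

Graham's law gives t_F₂/t_HF = √(M_F₂/M_HF) = √(38.00/20.01) = √1.899 = 1.378.
So the time for F₂ is 11.6 × 1.378 = 15.99 h.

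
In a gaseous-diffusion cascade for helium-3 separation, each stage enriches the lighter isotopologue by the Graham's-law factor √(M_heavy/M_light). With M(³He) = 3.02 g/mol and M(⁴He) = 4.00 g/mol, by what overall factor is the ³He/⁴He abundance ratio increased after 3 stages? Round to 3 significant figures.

Each stage multiplies the ratio by α = √(4.00/3.02), so after 3 stages the overall factor is α^3 = (4.00/3.02)^(3/2).
= 1.32450^(3/2) = 1.52.

1.52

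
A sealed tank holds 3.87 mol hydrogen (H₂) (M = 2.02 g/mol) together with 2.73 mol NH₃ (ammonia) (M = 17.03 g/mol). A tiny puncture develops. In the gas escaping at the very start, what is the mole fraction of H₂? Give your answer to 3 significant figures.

Rate_i ∝ x_i/√M_i (Graham's law weighted by mole fraction), so the effusate composition follows n_i/√M_i.
So x_H₂ in the escaping gas = (n_H₂/√M_H₂) / Σ(n_i/√M_i)
= (3.87/√2.02) / (3.87/√2.02 + 2.73/√17.03) = 2.723/(2.723 + 0.6615) = 0.805.

0.805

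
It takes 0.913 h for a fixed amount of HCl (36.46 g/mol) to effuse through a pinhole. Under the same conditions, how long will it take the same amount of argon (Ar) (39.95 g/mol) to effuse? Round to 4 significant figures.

By Graham's law, t_Ar/t_HCl = √(M_Ar/M_HCl) = √(39.95/36.46) = √1.096 = 1.047.
So the time for Ar is 0.913 × 1.047 = 0.9557 h.

0.9557 h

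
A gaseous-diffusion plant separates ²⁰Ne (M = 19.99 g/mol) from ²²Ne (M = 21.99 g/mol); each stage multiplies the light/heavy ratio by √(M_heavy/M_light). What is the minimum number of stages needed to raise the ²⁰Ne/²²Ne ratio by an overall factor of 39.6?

Single-stage factor α = √(21.99/19.99), so ln α = ½ ln(1.10005) = 0.04768.
Need α^N ≥ 39.6 ⇒ N ≥ ln(39.6) / ln α = 3.679 / 0.04768 = 77.16.
Rounding up, N = 78 stages.

78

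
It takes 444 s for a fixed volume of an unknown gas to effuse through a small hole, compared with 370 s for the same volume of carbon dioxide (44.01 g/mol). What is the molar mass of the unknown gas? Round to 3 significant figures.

Since effusion rate ∝ 1/√M, t_X/t_CO₂ = √(M_X/M_CO₂).
444/370 = 1.200 = √(M_X/44.01)
M_X = 44.01 × 1.200² = 44.01 × 1.440 = 63.4 g/mol

63.4 g/mol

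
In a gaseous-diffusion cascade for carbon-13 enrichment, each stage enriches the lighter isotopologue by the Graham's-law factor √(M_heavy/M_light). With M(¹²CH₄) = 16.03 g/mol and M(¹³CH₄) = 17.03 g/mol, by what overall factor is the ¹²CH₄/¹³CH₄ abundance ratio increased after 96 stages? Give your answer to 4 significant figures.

18.26

Overall factor = α^96 with α = √(17.03/16.03), i.e. (17.03/16.03)^(96/2).
= 1.06238^48 = 18.26.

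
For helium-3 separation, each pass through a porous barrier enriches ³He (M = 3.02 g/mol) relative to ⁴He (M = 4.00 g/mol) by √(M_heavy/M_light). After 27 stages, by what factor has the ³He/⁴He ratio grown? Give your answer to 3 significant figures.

Overall factor = α^27 with α = √(4.00/3.02), i.e. (4.00/3.02)^(27/2).
= 1.32450^(27/2) = 44.4.

44.4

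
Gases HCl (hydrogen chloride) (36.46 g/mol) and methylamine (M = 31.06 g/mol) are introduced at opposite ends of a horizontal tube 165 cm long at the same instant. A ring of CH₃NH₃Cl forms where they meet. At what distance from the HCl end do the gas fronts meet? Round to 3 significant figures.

79.2 cm

Graham's law gives d_HCl/d_CH₃NH₂ = rate_HCl/rate_CH₃NH₂ = √(M_CH₃NH₂/M_HCl) = √(31.06/36.46) = 0.9230.
With d_HCl + d_CH₃NH₂ = 165 cm, d_CH₃NH₂ = 165/(1 + 0.9230) = 85.80 cm.
d_HCl = 165 − 85.80 = 79.2 cm.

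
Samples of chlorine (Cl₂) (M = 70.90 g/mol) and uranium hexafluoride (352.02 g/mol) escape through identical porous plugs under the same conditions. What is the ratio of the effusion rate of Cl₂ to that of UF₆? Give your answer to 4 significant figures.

2.228

Using Graham's law: rate_Cl₂/rate_UF₆ = √(M_UF₆/M_Cl₂) = √(352.02/70.90) = √4.965 = 2.228.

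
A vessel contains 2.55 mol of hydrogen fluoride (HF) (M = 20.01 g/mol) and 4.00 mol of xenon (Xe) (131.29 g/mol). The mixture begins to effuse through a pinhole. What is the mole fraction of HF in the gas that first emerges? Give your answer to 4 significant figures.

0.6202

Rate_i ∝ x_i/√M_i (Graham's law weighted by mole fraction), so the effusate composition follows n_i/√M_i.
Mole fraction of HF in the effusate = (n_HF/√M_HF) / (n_HF/√M_HF + n_Xe/√M_Xe)
= (2.55/√20.01) / (2.55/√20.01 + 4.00/√131.29) = 0.5701/(0.5701 + 0.3491) = 0.6202.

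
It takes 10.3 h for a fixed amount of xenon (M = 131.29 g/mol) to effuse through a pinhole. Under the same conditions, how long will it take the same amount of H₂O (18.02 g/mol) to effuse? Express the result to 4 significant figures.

By Graham's law, t_H₂O/t_Xe = √(M_H₂O/M_Xe) = √(18.02/131.29) = √0.1373 = 0.3705.
So the time for H₂O is 10.3 × 0.3705 = 3.816 h.

3.816 h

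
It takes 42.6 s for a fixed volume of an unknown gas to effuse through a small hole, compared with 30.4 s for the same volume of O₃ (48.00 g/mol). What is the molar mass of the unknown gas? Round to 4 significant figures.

94.26 g/mol

Using Graham's law: t_X/t_O₃ = √(M_X/M_O₃).
42.6/30.4 = 1.401 = √(M_X/48.00)
M_X = 48.00 × 1.401² = 48.00 × 1.964 = 94.26 g/mol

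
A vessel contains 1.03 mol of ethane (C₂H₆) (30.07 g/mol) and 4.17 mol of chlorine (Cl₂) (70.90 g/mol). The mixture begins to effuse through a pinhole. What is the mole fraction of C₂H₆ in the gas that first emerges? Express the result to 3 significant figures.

0.275

The effusion rate of species i is ∝ p_i/√M_i ∝ n_i/√M_i.
x_C₂H₆(eff) = (n_C₂H₆/√M_C₂H₆) / (n_C₂H₆/√M_C₂H₆ + n_Cl₂/√M_Cl₂)
= (1.03/√30.07) / (1.03/√30.07 + 4.17/√70.90) = 0.1878/(0.1878 + 0.4952) = 0.275.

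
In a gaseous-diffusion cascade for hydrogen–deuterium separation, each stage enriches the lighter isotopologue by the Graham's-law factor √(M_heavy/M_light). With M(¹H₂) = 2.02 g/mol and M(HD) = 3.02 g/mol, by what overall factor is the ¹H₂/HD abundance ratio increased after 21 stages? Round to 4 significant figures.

Each stage multiplies the ratio by α = √(3.02/2.02), so after 21 stages the overall factor is α^21 = (3.02/2.02)^(21/2).
= 1.49505^(21/2) = 68.22.

68.22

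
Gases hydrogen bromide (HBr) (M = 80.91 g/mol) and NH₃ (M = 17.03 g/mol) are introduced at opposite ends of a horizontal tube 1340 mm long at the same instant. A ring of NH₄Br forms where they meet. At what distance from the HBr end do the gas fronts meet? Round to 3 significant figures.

421 mm

The fronts meet when d_HBr + d_NH₃ = L with d_HBr/d_NH₃ = √(M_NH₃/M_HBr) (Graham's law). Here √(M_NH₃/M_HBr) = √(17.03/80.91) = 0.4588.
With d_HBr + d_NH₃ = 1340 mm, d_NH₃ = 1340/(1 + 0.4588) = 918.6 mm.
d_HBr = 1340 − 918.6 = 421 mm.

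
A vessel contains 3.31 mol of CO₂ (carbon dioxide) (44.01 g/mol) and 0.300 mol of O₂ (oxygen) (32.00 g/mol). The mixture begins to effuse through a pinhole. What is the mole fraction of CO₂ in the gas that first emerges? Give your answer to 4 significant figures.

Each component's effusion rate ∝ (its partial pressure)·(1/√M) ∝ n_i/√M_i.
Mole fraction of CO₂ in the effusate = (n_CO₂/√M_CO₂) / (n_CO₂/√M_CO₂ + n_O₂/√M_O₂)
= (3.31/√44.01) / (3.31/√44.01 + 0.300/√32.00) = 0.4989/(0.4989 + 0.05303) = 0.9039.

0.9039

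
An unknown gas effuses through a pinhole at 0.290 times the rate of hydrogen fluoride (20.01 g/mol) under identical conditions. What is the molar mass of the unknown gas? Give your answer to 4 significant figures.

237.9 g/mol

Since effusion rate ∝ 1/√M, rate_X/rate_HF = √(M_HF/M_X).
0.290 = √(20.01/M_X)
M_X = 20.01 / 0.290² = 20.01 / 0.08410 = 237.9 g/mol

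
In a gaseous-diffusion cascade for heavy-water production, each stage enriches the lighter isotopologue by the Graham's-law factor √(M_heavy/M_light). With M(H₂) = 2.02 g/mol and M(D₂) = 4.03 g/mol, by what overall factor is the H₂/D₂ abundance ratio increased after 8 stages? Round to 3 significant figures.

The single-stage factor is √(M_heavy/M_light), so 8 stages give [√(4.03/2.02)]^8 = (4.03/2.02)^(8/2).
= 1.99505^4 = 15.8.

15.8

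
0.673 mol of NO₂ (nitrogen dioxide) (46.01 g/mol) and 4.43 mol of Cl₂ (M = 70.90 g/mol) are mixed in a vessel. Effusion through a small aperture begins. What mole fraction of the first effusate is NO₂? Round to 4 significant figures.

0.1587

Rate_i ∝ x_i/√M_i (Graham's law weighted by mole fraction), so the effusate composition follows n_i/√M_i.
So x_NO₂ in the escaping gas = (n_NO₂/√M_NO₂) / Σ(n_i/√M_i)
= (0.673/√46.01) / (0.673/√46.01 + 4.43/√70.90) = 0.09922/(0.09922 + 0.5261) = 0.1587.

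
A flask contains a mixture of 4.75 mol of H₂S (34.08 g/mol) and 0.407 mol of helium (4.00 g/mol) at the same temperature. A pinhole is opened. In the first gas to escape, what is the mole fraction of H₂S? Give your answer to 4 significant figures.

Effusion rate of each component ∝ n_i/√M_i (partial pressure × 1/√M).
x_H₂S(eff) = (n_H₂S/√M_H₂S) / (n_H₂S/√M_H₂S + n_He/√M_He)
= (4.75/√34.08) / (4.75/√34.08 + 0.407/√4.00) = 0.8137/(0.8137 + 0.2035) = 0.7999.

0.7999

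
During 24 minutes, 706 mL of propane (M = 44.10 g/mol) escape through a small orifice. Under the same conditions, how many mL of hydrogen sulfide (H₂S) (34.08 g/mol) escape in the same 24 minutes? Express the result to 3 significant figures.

Using Graham's law: rate_H₂S/rate_C₃H₈ = √(M_C₃H₈/M_H₂S) = √(44.10/34.08) = √1.294 = 1.138.
So the volume for H₂S is 706 × 1.138 = 803 mL.

803 mL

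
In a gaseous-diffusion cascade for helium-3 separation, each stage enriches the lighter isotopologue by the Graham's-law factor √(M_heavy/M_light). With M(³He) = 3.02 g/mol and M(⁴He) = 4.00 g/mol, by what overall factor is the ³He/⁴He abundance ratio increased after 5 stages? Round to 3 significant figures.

The single-stage factor is √(M_heavy/M_light), so 5 stages give [√(4.00/3.02)]^5 = (4.00/3.02)^(5/2).
= 1.32450^(5/2) = 2.02.

2.02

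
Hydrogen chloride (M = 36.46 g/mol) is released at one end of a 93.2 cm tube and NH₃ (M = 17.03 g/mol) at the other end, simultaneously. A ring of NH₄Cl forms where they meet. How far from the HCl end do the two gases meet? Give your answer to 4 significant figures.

Distances travelled in equal time are proportional to diffusion rates, so d_HCl/d_NH₃ = √(M_NH₃/M_HCl) = √(17.03/36.46) = 0.6834.
With d_HCl + d_NH₃ = 93.2 cm, d_NH₃ = 93.2/(1 + 0.6834) = 55.36 cm.
d_HCl = 93.2 − 55.36 = 37.84 cm.

37.84 cm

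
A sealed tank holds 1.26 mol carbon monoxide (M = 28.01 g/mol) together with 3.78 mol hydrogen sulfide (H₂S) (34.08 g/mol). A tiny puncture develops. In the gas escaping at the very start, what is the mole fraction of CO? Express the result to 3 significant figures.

Rate_i ∝ x_i/√M_i (Graham's law weighted by mole fraction), so the effusate composition follows n_i/√M_i.
x_CO(eff) = (n_CO/√M_CO) / (n_CO/√M_CO + n_H₂S/√M_H₂S)
= (1.26/√28.01) / (1.26/√28.01 + 3.78/√34.08) = 0.2381/(0.2381 + 0.6475) = 0.269.

0.269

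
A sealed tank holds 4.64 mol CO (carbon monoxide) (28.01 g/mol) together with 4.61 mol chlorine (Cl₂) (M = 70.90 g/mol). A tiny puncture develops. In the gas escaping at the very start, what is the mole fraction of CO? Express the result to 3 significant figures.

0.616

Each component's effusion rate ∝ (its partial pressure)·(1/√M) ∝ n_i/√M_i.
x_CO(eff) = (n_CO/√M_CO) / (n_CO/√M_CO + n_Cl₂/√M_Cl₂)
= (4.64/√28.01) / (4.64/√28.01 + 4.61/√70.90) = 0.8767/(0.8767 + 0.5475) = 0.616.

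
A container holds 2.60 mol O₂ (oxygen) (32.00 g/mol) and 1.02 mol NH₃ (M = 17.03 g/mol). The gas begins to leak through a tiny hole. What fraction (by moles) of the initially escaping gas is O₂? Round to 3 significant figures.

0.650

Rate_i ∝ x_i/√M_i (Graham's law weighted by mole fraction), so the effusate composition follows n_i/√M_i.
x_O₂(eff) = (n_O₂/√M_O₂) / (n_O₂/√M_O₂ + n_NH₃/√M_NH₃)
= (2.60/√32.00) / (2.60/√32.00 + 1.02/√17.03) = 0.4596/(0.4596 + 0.2472) = 0.650.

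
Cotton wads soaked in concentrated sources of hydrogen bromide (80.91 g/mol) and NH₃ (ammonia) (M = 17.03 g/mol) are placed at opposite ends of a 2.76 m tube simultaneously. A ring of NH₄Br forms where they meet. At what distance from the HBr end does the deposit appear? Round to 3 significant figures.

0.868 m

Distances travelled in equal time are proportional to diffusion rates, so d_HBr/d_NH₃ = √(M_NH₃/M_HBr) = √(17.03/80.91) = 0.4588.
With d_HBr + d_NH₃ = 2.76 m, d_NH₃ = 2.76/(1 + 0.4588) = 1.892 m.
d_HBr = 2.76 − 1.892 = 0.868 m.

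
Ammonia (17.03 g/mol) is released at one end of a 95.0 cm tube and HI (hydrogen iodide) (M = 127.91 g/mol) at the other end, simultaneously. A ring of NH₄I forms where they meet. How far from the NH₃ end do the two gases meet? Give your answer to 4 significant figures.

69.60 cm

In equal time, each gas travels a distance ∝ its rate ∝ 1/√M, so d_NH₃/d_HI = √(M_HI/M_NH₃) = √(127.91/17.03) = 2.741.
With d_NH₃ + d_HI = 95.0 cm, d_HI = 95.0/(1 + 2.741) = 25.40 cm.
d_NH₃ = 95.0 − 25.40 = 69.60 cm.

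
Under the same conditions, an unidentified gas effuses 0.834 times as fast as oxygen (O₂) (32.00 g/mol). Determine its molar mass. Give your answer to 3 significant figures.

46.0 g/mol

From Graham's law, rate_X/rate_O₂ = √(M_O₂/M_X).
0.834 = √(32.00/M_X)
M_X = 32.00 / 0.834² = 32.00 / 0.6956 = 46.0 g/mol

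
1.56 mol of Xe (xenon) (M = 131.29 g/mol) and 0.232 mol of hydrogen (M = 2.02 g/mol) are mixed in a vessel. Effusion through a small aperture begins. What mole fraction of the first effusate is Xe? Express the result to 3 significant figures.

Rate_i ∝ x_i/√M_i (Graham's law weighted by mole fraction), so the effusate composition follows n_i/√M_i.
So x_Xe in the escaping gas = (n_Xe/√M_Xe) / Σ(n_i/√M_i)
= (1.56/√131.29) / (1.56/√131.29 + 0.232/√2.02) = 0.1361/(0.1361 + 0.1632) = 0.455.

0.455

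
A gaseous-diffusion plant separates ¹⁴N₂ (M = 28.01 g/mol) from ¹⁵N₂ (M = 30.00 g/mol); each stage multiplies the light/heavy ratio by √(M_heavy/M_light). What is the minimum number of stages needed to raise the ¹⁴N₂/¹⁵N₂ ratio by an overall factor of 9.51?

Single-stage factor α = √(30.00/28.01), so ln α = ½ ln(1.07105) = 0.03432.
Need α^N ≥ 9.51 ⇒ N ≥ ln(9.51) / ln α = 2.252 / 0.03432 = 65.63.
Minimum whole number of stages: N = 66.

66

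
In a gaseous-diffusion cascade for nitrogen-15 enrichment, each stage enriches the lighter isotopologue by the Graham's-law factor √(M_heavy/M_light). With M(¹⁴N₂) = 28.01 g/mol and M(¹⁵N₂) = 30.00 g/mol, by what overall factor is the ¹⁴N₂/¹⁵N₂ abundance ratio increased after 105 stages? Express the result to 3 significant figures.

36.7

The single-stage factor is √(M_heavy/M_light), so 105 stages give [√(30.00/28.01)]^105 = (30.00/28.01)^(105/2).
= 1.07105^(105/2) = 36.7.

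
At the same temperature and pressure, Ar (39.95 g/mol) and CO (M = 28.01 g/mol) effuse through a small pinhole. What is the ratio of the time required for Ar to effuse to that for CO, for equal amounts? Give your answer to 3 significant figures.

Graham's law gives t_Ar/t_CO = √(M_Ar/M_CO) = √(39.95/28.01) = √1.426 = 1.19.

1.19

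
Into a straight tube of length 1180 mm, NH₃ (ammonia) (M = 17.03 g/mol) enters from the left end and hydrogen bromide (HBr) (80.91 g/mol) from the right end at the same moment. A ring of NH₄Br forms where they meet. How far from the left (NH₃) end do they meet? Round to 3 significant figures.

In equal time, each gas travels a distance ∝ its rate ∝ 1/√M, so d_NH₃/d_HBr = √(M_HBr/M_NH₃) = √(80.91/17.03) = 2.180.
With d_NH₃ + d_HBr = 1180 mm, d_HBr = 1180/(1 + 2.180) = 371.1 mm.
d_NH₃ = 1180 − 371.1 = 809 mm.

809 mm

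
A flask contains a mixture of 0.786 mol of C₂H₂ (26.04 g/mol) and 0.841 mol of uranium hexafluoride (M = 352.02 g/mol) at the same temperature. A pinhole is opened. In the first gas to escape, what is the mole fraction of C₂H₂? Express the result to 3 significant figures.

0.775

Effusion rate of each component ∝ n_i/√M_i (partial pressure × 1/√M).
Mole fraction of C₂H₂ in the effusate = (n_C₂H₂/√M_C₂H₂) / (n_C₂H₂/√M_C₂H₂ + n_UF₆/√M_UF₆)
= (0.786/√26.04) / (0.786/√26.04 + 0.841/√352.02) = 0.1540/(0.1540 + 0.04482) = 0.775.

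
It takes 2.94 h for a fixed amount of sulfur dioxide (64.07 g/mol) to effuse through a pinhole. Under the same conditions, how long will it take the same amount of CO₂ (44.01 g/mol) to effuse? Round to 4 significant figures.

Using Graham's law: t_CO₂/t_SO₂ = √(M_CO₂/M_SO₂) = √(44.01/64.07) = √0.6869 = 0.8288.
So the time for CO₂ is 2.94 × 0.8288 = 2.437 h.

2.437 h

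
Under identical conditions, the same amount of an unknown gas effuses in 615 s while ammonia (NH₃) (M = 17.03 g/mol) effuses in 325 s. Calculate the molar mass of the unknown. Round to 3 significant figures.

From Graham's law, t_X/t_NH₃ = √(M_X/M_NH₃).
615/325 = 1.892 = √(M_X/17.03)
M_X = 17.03 × 1.892² = 17.03 × 3.581 = 61.0 g/mol

61.0 g/mol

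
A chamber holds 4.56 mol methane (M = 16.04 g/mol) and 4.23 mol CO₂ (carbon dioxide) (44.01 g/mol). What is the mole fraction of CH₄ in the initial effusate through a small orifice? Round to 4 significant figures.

Rate_i ∝ x_i/√M_i (Graham's law weighted by mole fraction), so the effusate composition follows n_i/√M_i.
x_CH₄(eff) = (n_CH₄/√M_CH₄) / (n_CH₄/√M_CH₄ + n_CO₂/√M_CO₂)
= (4.56/√16.04) / (4.56/√16.04 + 4.23/√44.01) = 1.139/(1.139 + 0.6376) = 0.6410.

0.6410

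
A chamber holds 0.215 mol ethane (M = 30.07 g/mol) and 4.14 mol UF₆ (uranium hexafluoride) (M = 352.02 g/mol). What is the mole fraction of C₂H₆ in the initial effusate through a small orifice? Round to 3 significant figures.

The effusion rate of species i is ∝ p_i/√M_i ∝ n_i/√M_i.
Mole fraction of C₂H₆ in the effusate = (n_C₂H₆/√M_C₂H₆) / (n_C₂H₆/√M_C₂H₆ + n_UF₆/√M_UF₆)
= (0.215/√30.07) / (0.215/√30.07 + 4.14/√352.02) = 0.03921/(0.03921 + 0.2207) = 0.151.

0.151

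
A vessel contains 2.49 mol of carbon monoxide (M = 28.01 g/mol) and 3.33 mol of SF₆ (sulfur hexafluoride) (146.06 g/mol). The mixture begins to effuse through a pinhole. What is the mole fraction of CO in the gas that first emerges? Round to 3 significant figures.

Each component's effusion rate ∝ (its partial pressure)·(1/√M) ∝ n_i/√M_i.
So x_CO in the escaping gas = (n_CO/√M_CO) / Σ(n_i/√M_i)
= (2.49/√28.01) / (2.49/√28.01 + 3.33/√146.06) = 0.4705/(0.4705 + 0.2755) = 0.631.

0.631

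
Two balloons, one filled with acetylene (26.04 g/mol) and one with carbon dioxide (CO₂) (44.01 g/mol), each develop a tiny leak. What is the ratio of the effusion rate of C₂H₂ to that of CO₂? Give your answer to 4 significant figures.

1.300

From Graham's law, rate_C₂H₂/rate_CO₂ = √(M_CO₂/M_C₂H₂) = √(44.01/26.04) = √1.690 = 1.300.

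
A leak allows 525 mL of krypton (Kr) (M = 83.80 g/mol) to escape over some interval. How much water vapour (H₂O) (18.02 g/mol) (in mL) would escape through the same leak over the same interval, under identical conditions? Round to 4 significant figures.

1132 mL

Since effusion rate ∝ 1/√M, rate_H₂O/rate_Kr = √(M_Kr/M_H₂O) = √(83.80/18.02) = √4.650 = 2.156.
So the volume for H₂O is 525 × 2.156 = 1132 mL.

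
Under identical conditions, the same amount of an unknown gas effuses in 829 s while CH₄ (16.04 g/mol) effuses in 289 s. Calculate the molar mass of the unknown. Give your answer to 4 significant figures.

By Graham's law, t_X/t_CH₄ = √(M_X/M_CH₄).
829/289 = 2.869 = √(M_X/16.04)
M_X = 16.04 × 2.869² = 16.04 × 8.228 = 132.0 g/mol

132.0 g/mol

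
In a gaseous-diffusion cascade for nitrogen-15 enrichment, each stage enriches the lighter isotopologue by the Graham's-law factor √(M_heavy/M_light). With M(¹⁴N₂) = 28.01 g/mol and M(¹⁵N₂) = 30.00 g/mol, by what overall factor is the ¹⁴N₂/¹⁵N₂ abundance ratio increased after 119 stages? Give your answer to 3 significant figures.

59.4

After 119 stages the ratio has grown by (√(30.00/28.01))^119 = (30.00/28.01)^(119/2).
= 1.07105^(119/2) = 59.4.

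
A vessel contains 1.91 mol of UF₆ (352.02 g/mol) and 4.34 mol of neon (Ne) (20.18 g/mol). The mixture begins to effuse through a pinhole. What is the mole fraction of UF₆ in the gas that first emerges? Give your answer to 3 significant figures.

0.0953

Rate_i ∝ x_i/√M_i (Graham's law weighted by mole fraction), so the effusate composition follows n_i/√M_i.
So x_UF₆ in the escaping gas = (n_UF₆/√M_UF₆) / Σ(n_i/√M_i)
= (1.91/√352.02) / (1.91/√352.02 + 4.34/√20.18) = 0.1018/(0.1018 + 0.9661) = 0.0953.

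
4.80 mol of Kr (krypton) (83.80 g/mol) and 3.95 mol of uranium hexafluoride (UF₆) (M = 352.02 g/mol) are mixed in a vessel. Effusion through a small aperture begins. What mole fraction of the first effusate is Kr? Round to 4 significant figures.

0.7135

Rate_i ∝ x_i/√M_i (Graham's law weighted by mole fraction), so the effusate composition follows n_i/√M_i.
x_Kr(eff) = (n_Kr/√M_Kr) / (n_Kr/√M_Kr + n_UF₆/√M_UF₆)
= (4.80/√83.80) / (4.80/√83.80 + 3.95/√352.02) = 0.5243/(0.5243 + 0.2105) = 0.7135.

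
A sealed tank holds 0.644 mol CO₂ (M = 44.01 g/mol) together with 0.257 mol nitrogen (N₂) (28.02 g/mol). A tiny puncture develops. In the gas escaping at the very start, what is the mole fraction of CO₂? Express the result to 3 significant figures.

0.667

The effusion rate of species i is ∝ p_i/√M_i ∝ n_i/√M_i.
Mole fraction of CO₂ in the effusate = (n_CO₂/√M_CO₂) / (n_CO₂/√M_CO₂ + n_N₂/√M_N₂)
= (0.644/√44.01) / (0.644/√44.01 + 0.257/√28.02) = 0.09708/(0.09708 + 0.04855) = 0.667.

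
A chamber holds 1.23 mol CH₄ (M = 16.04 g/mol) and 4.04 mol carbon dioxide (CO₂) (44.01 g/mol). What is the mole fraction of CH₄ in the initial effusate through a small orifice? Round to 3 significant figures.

0.335

The effusion rate of species i is ∝ p_i/√M_i ∝ n_i/√M_i.
So x_CH₄ in the escaping gas = (n_CH₄/√M_CH₄) / Σ(n_i/√M_i)
= (1.23/√16.04) / (1.23/√16.04 + 4.04/√44.01) = 0.3071/(0.3071 + 0.6090) = 0.335.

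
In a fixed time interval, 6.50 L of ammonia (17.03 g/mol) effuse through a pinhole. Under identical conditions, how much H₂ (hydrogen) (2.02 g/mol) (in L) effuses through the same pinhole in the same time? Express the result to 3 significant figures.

18.9 L

Using Graham's law: rate_H₂/rate_NH₃ = √(M_NH₃/M_H₂) = √(17.03/2.02) = √8.431 = 2.904.
So the volume for H₂ is 6.50 × 2.904 = 18.9 L.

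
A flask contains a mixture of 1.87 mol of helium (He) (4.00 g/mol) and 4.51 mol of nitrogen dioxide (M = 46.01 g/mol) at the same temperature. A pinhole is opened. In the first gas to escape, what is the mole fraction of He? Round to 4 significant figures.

Each component's effusion rate ∝ (its partial pressure)·(1/√M) ∝ n_i/√M_i.
Mole fraction of He in the effusate = (n_He/√M_He) / (n_He/√M_He + n_NO₂/√M_NO₂)
= (1.87/√4.00) / (1.87/√4.00 + 4.51/√46.01) = 0.9350/(0.9350 + 0.6649) = 0.5844.

0.5844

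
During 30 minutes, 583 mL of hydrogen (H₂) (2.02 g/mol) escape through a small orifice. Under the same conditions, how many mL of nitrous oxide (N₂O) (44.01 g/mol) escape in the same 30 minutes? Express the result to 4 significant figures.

124.9 mL

Since effusion rate ∝ 1/√M, rate_N₂O/rate_H₂ = √(M_H₂/M_N₂O) = √(2.02/44.01) = √0.04590 = 0.2142.
So the volume for N₂O is 583 × 0.2142 = 124.9 mL.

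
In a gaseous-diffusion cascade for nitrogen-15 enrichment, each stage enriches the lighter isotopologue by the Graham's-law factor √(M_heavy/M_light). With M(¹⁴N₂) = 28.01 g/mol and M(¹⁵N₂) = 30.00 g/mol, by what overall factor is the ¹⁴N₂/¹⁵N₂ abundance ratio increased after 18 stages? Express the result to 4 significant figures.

1.855

The single-stage factor is √(M_heavy/M_light), so 18 stages give [√(30.00/28.01)]^18 = (30.00/28.01)^(18/2).
= 1.07105^9 = 1.855.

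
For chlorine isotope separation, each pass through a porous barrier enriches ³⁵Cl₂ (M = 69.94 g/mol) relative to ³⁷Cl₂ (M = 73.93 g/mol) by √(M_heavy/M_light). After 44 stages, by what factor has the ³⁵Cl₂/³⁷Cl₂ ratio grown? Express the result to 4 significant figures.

Overall factor = α^44 with α = √(73.93/69.94), i.e. (73.93/69.94)^(44/2).
= 1.05705^22 = 3.389.

3.389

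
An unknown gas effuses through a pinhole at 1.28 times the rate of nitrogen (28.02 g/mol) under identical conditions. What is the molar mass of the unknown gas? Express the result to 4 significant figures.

Graham's law gives rate_X/rate_N₂ = √(M_N₂/M_X).
1.28 = √(28.02/M_X)
M_X = 28.02 / 1.28² = 28.02 / 1.638 = 17.10 g/mol

17.10 g/mol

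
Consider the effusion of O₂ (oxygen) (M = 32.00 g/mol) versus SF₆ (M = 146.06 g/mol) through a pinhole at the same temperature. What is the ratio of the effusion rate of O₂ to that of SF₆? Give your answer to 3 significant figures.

2.14

Using Graham's law: rate_O₂/rate_SF₆ = √(M_SF₆/M_O₂) = √(146.06/32.00) = √4.564 = 2.14.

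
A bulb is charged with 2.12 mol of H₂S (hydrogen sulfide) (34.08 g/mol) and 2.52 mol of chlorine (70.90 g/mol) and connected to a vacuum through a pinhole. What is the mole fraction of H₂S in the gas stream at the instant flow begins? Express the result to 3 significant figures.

0.548

Rate_i ∝ x_i/√M_i (Graham's law weighted by mole fraction), so the effusate composition follows n_i/√M_i.
Mole fraction of H₂S in the effusate = (n_H₂S/√M_H₂S) / (n_H₂S/√M_H₂S + n_Cl₂/√M_Cl₂)
= (2.12/√34.08) / (2.12/√34.08 + 2.52/√70.90) = 0.3632/(0.3632 + 0.2993) = 0.548.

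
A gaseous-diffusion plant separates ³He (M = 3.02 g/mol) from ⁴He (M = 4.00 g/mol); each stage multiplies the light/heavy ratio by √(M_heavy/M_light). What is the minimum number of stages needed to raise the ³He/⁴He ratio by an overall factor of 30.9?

25

Per stage α = (4.00/3.02)^(1/2) = 1.32450^0.5, giving ln α = 0.1405.
Need α^N ≥ 30.9 ⇒ N ≥ ln(30.9) / ln α = 3.431 / 0.1405 = 24.41.
So at least 25 stages are needed.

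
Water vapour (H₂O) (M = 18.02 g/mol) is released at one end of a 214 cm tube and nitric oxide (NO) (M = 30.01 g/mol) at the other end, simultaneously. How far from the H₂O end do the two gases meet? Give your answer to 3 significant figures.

Graham's law gives d_H₂O/d_NO = rate_H₂O/rate_NO = √(M_NO/M_H₂O) = √(30.01/18.02) = 1.290.
With d_H₂O + d_NO = 214 cm, d_NO = 214/(1 + 1.290) = 93.43 cm.
d_H₂O = 214 − 93.43 = 121 cm.

121 cm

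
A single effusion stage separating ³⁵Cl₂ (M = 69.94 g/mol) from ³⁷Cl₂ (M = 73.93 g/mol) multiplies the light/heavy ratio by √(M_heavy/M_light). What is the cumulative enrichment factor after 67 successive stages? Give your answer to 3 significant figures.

6.41

Overall factor = α^67 with α = √(73.93/69.94), i.e. (73.93/69.94)^(67/2).
= 1.05705^(67/2) = 6.41.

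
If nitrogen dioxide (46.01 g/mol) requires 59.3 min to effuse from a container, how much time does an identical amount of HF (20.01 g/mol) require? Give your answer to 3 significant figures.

39.1 min

Using Graham's law: t_HF/t_NO₂ = √(M_HF/M_NO₂) = √(20.01/46.01) = √0.4349 = 0.6595.
So the time for HF is 59.3 × 0.6595 = 39.1 min.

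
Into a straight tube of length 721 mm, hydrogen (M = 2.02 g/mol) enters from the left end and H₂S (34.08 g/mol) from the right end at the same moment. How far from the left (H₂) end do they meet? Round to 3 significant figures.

In equal time, each gas travels a distance ∝ its rate ∝ 1/√M, so d_H₂/d_H₂S = √(M_H₂S/M_H₂) = √(34.08/2.02) = 4.107.
With d_H₂ + d_H₂S = 721 mm, d_H₂S = 721/(1 + 4.107) = 141.2 mm.
d_H₂ = 721 − 141.2 = 580 mm.

580 mm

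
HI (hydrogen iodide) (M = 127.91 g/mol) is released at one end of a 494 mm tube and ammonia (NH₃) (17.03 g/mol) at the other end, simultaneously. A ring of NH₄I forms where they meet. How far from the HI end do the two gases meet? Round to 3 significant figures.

Distances travelled in equal time are proportional to diffusion rates, so d_HI/d_NH₃ = √(M_NH₃/M_HI) = √(17.03/127.91) = 0.3649.
With d_HI + d_NH₃ = 494 mm, d_NH₃ = 494/(1 + 0.3649) = 361.9 mm.
d_HI = 494 − 361.9 = 132 mm.

132 mm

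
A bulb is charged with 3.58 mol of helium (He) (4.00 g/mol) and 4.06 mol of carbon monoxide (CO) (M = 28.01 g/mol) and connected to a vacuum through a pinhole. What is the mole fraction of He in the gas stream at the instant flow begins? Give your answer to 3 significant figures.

Rate_i ∝ x_i/√M_i (Graham's law weighted by mole fraction), so the effusate composition follows n_i/√M_i.
x_He(eff) = (n_He/√M_He) / (n_He/√M_He + n_CO/√M_CO)
= (3.58/√4.00) / (3.58/√4.00 + 4.06/√28.01) = 1.790/(1.790 + 0.7671) = 0.700.

0.700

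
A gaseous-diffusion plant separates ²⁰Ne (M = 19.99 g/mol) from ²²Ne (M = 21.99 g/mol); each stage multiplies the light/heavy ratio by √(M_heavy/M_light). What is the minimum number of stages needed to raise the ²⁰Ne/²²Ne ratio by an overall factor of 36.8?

Per stage α = (21.99/19.99)^(1/2) = 1.10005^0.5, giving ln α = 0.04768.
Need α^N ≥ 36.8 ⇒ N ≥ ln(36.8) / ln α = 3.605 / 0.04768 = 75.62.
Rounding up, N = 76 stages.

76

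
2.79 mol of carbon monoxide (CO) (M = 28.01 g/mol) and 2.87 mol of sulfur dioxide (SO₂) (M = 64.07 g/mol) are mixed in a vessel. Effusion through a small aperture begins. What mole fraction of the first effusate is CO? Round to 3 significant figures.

0.595

The effusion rate of species i is ∝ p_i/√M_i ∝ n_i/√M_i.
Mole fraction of CO in the effusate = (n_CO/√M_CO) / (n_CO/√M_CO + n_SO₂/√M_SO₂)
= (2.79/√28.01) / (2.79/√28.01 + 2.87/√64.07) = 0.5272/(0.5272 + 0.3586) = 0.595.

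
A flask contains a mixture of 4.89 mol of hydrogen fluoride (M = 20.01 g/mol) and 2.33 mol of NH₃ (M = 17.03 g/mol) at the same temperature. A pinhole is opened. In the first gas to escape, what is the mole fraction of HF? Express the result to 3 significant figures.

0.659

Each component's effusion rate ∝ (its partial pressure)·(1/√M) ∝ n_i/√M_i.
So x_HF in the escaping gas = (n_HF/√M_HF) / Σ(n_i/√M_i)
= (4.89/√20.01) / (4.89/√20.01 + 2.33/√17.03) = 1.093/(1.093 + 0.5646) = 0.659.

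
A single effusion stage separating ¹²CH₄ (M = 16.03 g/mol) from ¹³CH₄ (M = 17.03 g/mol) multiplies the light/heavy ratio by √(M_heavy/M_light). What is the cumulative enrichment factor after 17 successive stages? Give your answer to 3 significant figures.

1.67

After 17 stages the ratio has grown by (√(17.03/16.03))^17 = (17.03/16.03)^(17/2).
= 1.06238^(17/2) = 1.67.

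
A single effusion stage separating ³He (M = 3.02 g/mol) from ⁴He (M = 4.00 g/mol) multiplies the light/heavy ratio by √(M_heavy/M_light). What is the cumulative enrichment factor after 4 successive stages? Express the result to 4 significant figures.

The single-stage factor is √(M_heavy/M_light), so 4 stages give [√(4.00/3.02)]^4 = (4.00/3.02)^(4/2).
= 1.32450^2 = 1.754.

1.754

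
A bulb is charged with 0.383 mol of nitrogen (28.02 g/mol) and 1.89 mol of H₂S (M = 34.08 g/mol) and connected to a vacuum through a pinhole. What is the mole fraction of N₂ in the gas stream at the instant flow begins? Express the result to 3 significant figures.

Effusion rate of each component ∝ n_i/√M_i (partial pressure × 1/√M).
Mole fraction of N₂ in the effusate = (n_N₂/√M_N₂) / (n_N₂/√M_N₂ + n_H₂S/√M_H₂S)
= (0.383/√28.02) / (0.383/√28.02 + 1.89/√34.08) = 0.07235/(0.07235 + 0.3238) = 0.183.

0.183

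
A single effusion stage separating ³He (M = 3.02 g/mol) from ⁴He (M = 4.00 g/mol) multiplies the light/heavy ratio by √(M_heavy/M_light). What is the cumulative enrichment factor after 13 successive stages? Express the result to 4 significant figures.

6.214

The single-stage factor is √(M_heavy/M_light), so 13 stages give [√(4.00/3.02)]^13 = (4.00/3.02)^(13/2).
= 1.32450^(13/2) = 6.214.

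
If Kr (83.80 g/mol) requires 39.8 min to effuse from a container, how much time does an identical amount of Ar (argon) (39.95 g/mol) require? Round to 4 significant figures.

27.48 min

Since effusion rate ∝ 1/√M, t_Ar/t_Kr = √(M_Ar/M_Kr) = √(39.95/83.80) = √0.4767 = 0.6905.
So the time for Ar is 39.8 × 0.6905 = 27.48 min.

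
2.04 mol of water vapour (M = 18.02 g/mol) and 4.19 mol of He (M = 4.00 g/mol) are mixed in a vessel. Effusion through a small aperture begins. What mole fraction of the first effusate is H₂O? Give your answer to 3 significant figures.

Effusion rate of each component ∝ n_i/√M_i (partial pressure × 1/√M).
So x_H₂O in the escaping gas = (n_H₂O/√M_H₂O) / Σ(n_i/√M_i)
= (2.04/√18.02) / (2.04/√18.02 + 4.19/√4.00) = 0.4806/(0.4806 + 2.095) = 0.187.

0.187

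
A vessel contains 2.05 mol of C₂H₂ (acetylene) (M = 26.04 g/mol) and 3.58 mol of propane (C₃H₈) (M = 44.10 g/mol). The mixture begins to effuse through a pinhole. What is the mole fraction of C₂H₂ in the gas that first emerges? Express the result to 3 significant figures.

Each component's effusion rate ∝ (its partial pressure)·(1/√M) ∝ n_i/√M_i.
x_C₂H₂(eff) = (n_C₂H₂/√M_C₂H₂) / (n_C₂H₂/√M_C₂H₂ + n_C₃H₈/√M_C₃H₈)
= (2.05/√26.04) / (2.05/√26.04 + 3.58/√44.10) = 0.4017/(0.4017 + 0.5391) = 0.427.

0.427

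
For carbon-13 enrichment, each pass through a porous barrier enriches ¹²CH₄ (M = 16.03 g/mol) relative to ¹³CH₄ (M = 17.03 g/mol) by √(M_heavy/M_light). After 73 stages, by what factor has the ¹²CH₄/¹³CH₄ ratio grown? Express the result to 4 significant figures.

9.105

Overall factor = α^73 with α = √(17.03/16.03), i.e. (17.03/16.03)^(73/2).
= 1.06238^(73/2) = 9.105.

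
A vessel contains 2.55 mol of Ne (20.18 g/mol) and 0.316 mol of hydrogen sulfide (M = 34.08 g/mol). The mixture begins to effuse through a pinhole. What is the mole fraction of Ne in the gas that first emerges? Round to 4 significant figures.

0.9129

Effusion rate of each component ∝ n_i/√M_i (partial pressure × 1/√M).
Mole fraction of Ne in the effusate = (n_Ne/√M_Ne) / (n_Ne/√M_Ne + n_H₂S/√M_H₂S)
= (2.55/√20.18) / (2.55/√20.18 + 0.316/√34.08) = 0.5676/(0.5676 + 0.05413) = 0.9129.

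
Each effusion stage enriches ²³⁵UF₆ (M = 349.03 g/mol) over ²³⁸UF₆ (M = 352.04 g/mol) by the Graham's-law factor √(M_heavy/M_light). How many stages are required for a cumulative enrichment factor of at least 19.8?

With α = √(352.04/349.03) per stage, ln α = ½ ln(1.00862) = 0.004293.
Need α^N ≥ 19.8 ⇒ N ≥ ln(19.8) / ln α = 2.986 / 0.004293 = 695.40.
So at least 696 stages are needed.

696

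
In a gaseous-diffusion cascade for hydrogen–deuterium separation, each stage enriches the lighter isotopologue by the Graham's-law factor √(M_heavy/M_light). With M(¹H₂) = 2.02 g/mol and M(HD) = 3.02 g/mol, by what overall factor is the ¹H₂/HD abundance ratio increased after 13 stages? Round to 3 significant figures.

13.7

Each stage multiplies the ratio by α = √(3.02/2.02), so after 13 stages the overall factor is α^13 = (3.02/2.02)^(13/2).
= 1.49505^(13/2) = 13.7.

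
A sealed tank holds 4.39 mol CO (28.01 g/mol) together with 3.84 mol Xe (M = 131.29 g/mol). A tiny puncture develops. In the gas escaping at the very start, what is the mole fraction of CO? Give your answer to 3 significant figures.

The effusion rate of species i is ∝ p_i/√M_i ∝ n_i/√M_i.
So x_CO in the escaping gas = (n_CO/√M_CO) / Σ(n_i/√M_i)
= (4.39/√28.01) / (4.39/√28.01 + 3.84/√131.29) = 0.8295/(0.8295 + 0.3351) = 0.712.

0.712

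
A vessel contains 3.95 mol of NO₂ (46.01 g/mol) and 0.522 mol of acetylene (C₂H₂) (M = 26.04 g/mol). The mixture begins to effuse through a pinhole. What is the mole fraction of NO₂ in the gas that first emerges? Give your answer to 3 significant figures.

0.851

Each component's effusion rate ∝ (its partial pressure)·(1/√M) ∝ n_i/√M_i.
So x_NO₂ in the escaping gas = (n_NO₂/√M_NO₂) / Σ(n_i/√M_i)
= (3.95/√46.01) / (3.95/√46.01 + 0.522/√26.04) = 0.5823/(0.5823 + 0.1023) = 0.851.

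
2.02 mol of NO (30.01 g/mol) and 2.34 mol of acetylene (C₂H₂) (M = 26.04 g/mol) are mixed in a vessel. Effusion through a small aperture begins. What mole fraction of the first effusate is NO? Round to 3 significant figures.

Effusion rate of each component ∝ n_i/√M_i (partial pressure × 1/√M).
Mole fraction of NO in the effusate = (n_NO/√M_NO) / (n_NO/√M_NO + n_C₂H₂/√M_C₂H₂)
= (2.02/√30.01) / (2.02/√30.01 + 2.34/√26.04) = 0.3687/(0.3687 + 0.4586) = 0.446.

0.446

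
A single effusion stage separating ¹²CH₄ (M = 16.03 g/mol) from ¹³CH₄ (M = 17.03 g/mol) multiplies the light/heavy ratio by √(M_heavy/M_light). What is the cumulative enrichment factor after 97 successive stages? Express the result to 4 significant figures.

18.82

The single-stage factor is √(M_heavy/M_light), so 97 stages give [√(17.03/16.03)]^97 = (17.03/16.03)^(97/2).
= 1.06238^(97/2) = 18.82.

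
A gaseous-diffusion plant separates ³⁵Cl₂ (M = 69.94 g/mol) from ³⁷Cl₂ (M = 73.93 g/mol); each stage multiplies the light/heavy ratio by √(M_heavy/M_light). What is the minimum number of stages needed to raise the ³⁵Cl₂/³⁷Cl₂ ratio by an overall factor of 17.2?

Single-stage factor α = √(73.93/69.94), so ln α = ½ ln(1.05705) = 0.02774.
Need α^N ≥ 17.2 ⇒ N ≥ ln(17.2) / ln α = 2.845 / 0.02774 = 102.55.
So at least 103 stages are needed.

103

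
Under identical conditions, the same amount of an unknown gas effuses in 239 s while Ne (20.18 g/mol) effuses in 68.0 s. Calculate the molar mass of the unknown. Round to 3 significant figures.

Graham's law gives t_X/t_Ne = √(M_X/M_Ne).
239/68.0 = 3.515 = √(M_X/20.18)
M_X = 20.18 × 3.515² = 20.18 × 12.35 = 249 g/mol

249 g/mol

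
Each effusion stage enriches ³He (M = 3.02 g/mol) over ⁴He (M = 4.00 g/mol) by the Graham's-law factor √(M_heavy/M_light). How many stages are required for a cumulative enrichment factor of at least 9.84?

Per stage α = (4.00/3.02)^(1/2) = 1.32450^0.5, giving ln α = 0.1405.
Need α^N ≥ 9.84 ⇒ N ≥ ln(9.84) / ln α = 2.286 / 0.1405 = 16.27.
So at least 17 stages are needed.

17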